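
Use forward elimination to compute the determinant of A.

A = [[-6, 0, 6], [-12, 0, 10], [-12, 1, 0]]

det(A) = -12

Forward elimination:
R2 <- R2 - (2)*R1:  [  0   0  -2 ]
R3 <- R3 - (2)*R1:  [   0    1  -12 ]
R2 <-> R3   (pivot in column 2 was zero)
[ -6  0    6 ]
[  0  1  -12 ]
[  0  0   -2 ]
Upper-triangular form:
[ -6  0    6 ]
[  0  1  -12 ]
[  0  0   -2 ]
det(A) = (-1)^1 * (-6) * (1) * (-2) = -12  (1 row swap -> sign -1)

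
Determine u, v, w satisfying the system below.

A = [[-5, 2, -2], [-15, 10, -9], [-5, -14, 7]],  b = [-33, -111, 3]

Forward elimination on [A|b]:
R2 <- R2 - (3)*R1:  [   0    4   -3  -12 ]
R3 <- R3 - (1)*R1:  [   0  -16    9   36 ]
R3 <- R3 - (-4)*R2:  [   0    0   -3  -12 ]
Row echelon form:
[ -5  2  -2  |  -33 ]
[  0  4  -3  |  -12 ]
[  0  0  -3  |  -12 ]
Back-substitution:
w = (-12) / -3 = 4
v = (-12 - (-3)*(4)) / 4 = 0
u = (-33 - (2)*(0) - (-2)*(4)) / -5 = 5

(5, 0, 4)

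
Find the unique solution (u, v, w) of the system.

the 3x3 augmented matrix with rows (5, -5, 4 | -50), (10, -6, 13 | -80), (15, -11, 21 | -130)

Forward elimination on [A|b]:
R2 <- R2 - (2)*R1:  [  0   4   5  20 ]
R3 <- R3 - (3)*R1:  [  0   4   9  20 ]
R3 <- R3 - (1)*R2:  [ 0  0  4  0 ]
Row echelon form:
[ 5  -5  4  |  -50 ]
[ 0   4  5  |   20 ]
[ 0   0  4  |    0 ]
Back-substitution:
w = (0) / 4 = 0
v = (20 - (5)*(0)) / 4 = 5
u = (-50 - (-5)*(5) - (4)*(0)) / 5 = -5

(-5, 5, 0)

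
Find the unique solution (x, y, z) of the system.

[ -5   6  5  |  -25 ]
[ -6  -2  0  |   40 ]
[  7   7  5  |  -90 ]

Forward elimination on [A|b]:
R2 <- R2 - (6/5)*R1:  [     0  -46/5     -6     70 ]
R3 <- R3 - (-7/5)*R1:  [    0  77/5    12  -125 ]
R3 <- R3 - (-77/46)*R2:  [       0        0    45/23  -180/23 ]
Row echelon form:
[ -5      6      5  |      -25 ]
[  0  -46/5     -6  |       70 ]
[  0      0  45/23  |  -180/23 ]
Back-substitution:
z = (-180/23) / (45/23) = -4
y = (70 - (-6)*(-4)) / (-46/5) = -5
x = (-25 - (6)*(-5) - (5)*(-4)) / -5 = -5

(-5, -5, -4)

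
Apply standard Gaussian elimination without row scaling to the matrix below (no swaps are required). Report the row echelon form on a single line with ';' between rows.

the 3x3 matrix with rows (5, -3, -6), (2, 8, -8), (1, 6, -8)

Forward elimination:
R2 <- R2 - (2/5)*R1:  [     0   46/5  -28/5 ]
R3 <- R3 - (1/5)*R1:  [     0   33/5  -34/5 ]
R3 <- R3 - (33/46)*R2:  [      0       0  -64/23 ]
Row echelon form:
[ 5    -3      -6 ]
[ 0  46/5   -28/5 ]
[ 0     0  -64/23 ]

REF = [5 -3 -6; 0 46/5 -28/5; 0 0 -64/23]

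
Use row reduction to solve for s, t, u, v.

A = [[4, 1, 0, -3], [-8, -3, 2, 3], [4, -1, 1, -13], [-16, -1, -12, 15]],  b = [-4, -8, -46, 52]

(2, 0, -2, 4)

Forward elimination on [A|b]:
R2 <- R2 - (-2)*R1:  [   0   -1    2   -3  -16 ]
R3 <- R3 - (1)*R1:  [   0   -2    1  -10  -42 ]
R4 <- R4 - (-4)*R1:  [   0    3  -12    3   36 ]
R3 <- R3 - (2)*R2:  [   0    0   -3   -4  -10 ]
R4 <- R4 - (-3)*R2:  [   0    0   -6   -6  -12 ]
R4 <- R4 - (2)*R3:  [ 0  0  0  2  8 ]
Row echelon form:
[ 4   1   0  -3  |   -4 ]
[ 0  -1   2  -3  |  -16 ]
[ 0   0  -3  -4  |  -10 ]
[ 0   0   0   2  |    8 ]
Back-substitution:
v = (8) / 2 = 4
u = (-10 - (-4)*(4)) / -3 = -2
t = (-16 - (2)*(-2) - (-3)*(4)) / -1 = 0
s = (-4 - (1)*(0) - (-3)*(4)) / 4 = 2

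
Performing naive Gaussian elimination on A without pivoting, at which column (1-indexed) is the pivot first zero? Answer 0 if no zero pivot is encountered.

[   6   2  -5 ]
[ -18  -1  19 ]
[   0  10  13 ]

Naive forward elimination:
R2 <- R2 - (-3)*R1:  [ 0  5  4 ]
R3 <- R3 - (2)*R2:  [ 0  0  5 ]
All pivots nonzero; naive elimination completes without hitting a zero pivot.

first zero-pivot column = 0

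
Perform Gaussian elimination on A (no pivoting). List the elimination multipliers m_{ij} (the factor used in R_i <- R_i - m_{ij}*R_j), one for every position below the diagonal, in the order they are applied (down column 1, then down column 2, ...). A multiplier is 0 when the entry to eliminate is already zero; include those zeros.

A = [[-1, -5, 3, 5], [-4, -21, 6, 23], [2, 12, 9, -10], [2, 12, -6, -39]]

Forward elimination:
R2 <- R2 - (4)*R1:  [  0  -1  -6   3 ]
R3 <- R3 - (-2)*R1:  [  0   2  15   0 ]
R4 <- R4 - (-2)*R1:  [   0    2    0  -29 ]
R3 <- R3 - (-2)*R2:  [ 0  0  3  6 ]
R4 <- R4 - (-2)*R2:  [   0    0  -12  -23 ]
R4 <- R4 - (-4)*R3:  [ 0  0  0  1 ]
Multipliers (in order of application): m_{21} = 4, m_{31} = -2, m_{41} = -2, m_{32} = -2, m_{42} = -2, m_{43} = -4

multipliers: 4, -2, -2, -2, -2, -4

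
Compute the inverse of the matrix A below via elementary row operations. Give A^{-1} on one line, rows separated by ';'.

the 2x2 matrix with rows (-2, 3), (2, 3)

inverse = [-1/4 1/4; 1/6 1/6]

Gauss-Jordan on [A | I]:
R1 <- (1/-2)*R1:  [    1  -3/2  |  -1/2     0 ]
R2 <- R2 - (2)*R1:  [ 0  6  |  1  1 ]
R2 <- (1/6)*R2:  [   0    1  |  1/6  1/6 ]
R1 <- R1 - (-3/2)*R2:  [    1     0  |  -1/4   1/4 ]
Right block of [I | A^{-1}] is the inverse:
[ -1/4  1/4 ]
[  1/6  1/6 ]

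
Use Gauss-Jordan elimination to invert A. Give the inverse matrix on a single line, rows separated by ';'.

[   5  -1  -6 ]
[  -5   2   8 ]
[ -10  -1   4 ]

inverse = [-8/5 -1 -2/5; 6 4 1; -5/2 -3/2 -1/2]

Gauss-Jordan on [A | I]:
R1 <- (1/5)*R1:  [    1  -1/5  -6/5  |   1/5     0     0 ]
R2 <- R2 - (-5)*R1:  [ 0  1  2  |  1  1  0 ]
R3 <- R3 - (-10)*R1:  [  0  -3  -8  |   2   0   1 ]
R1 <- R1 - (-1/5)*R2:  [    1     0  -4/5  |   2/5   1/5     0 ]
R3 <- R3 - (-3)*R2:  [  0   0  -2  |   5   3   1 ]
R3 <- (1/-2)*R3:  [    0     0     1  |  -5/2  -3/2  -1/2 ]
R1 <- R1 - (-4/5)*R3:  [    1     0     0  |  -8/5    -1  -2/5 ]
R2 <- R2 - (2)*R3:  [ 0  1  0  |  6  4  1 ]
Right block of [I | A^{-1}] is the inverse:
[ -8/5    -1  -2/5 ]
[    6     4     1 ]
[ -5/2  -3/2  -1/2 ]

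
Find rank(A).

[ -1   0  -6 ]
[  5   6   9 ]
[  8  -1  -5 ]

Row reduction:
R2 <- R2 - (-5)*R1:  [   0    6  -21 ]
R3 <- R3 - (-8)*R1:  [   0   -1  -53 ]
R3 <- R3 - (-1/6)*R2:  [      0       0  -113/2 ]
Row echelon form:
[ -1  0      -6 ]
[  0  6     -21 ]
[  0  0  -113/2 ]
Nonzero rows / pivot columns: 3

rank(A) = 3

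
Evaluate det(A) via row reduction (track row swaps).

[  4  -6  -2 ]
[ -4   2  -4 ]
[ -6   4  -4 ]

Forward elimination:
R2 <- R2 - (-1)*R1:  [  0  -4  -6 ]
R3 <- R3 - (-3/2)*R1:  [  0  -5  -7 ]
R3 <- R3 - (5/4)*R2:  [   0    0  1/2 ]
Upper-triangular form:
[ 4  -6   -2 ]
[ 0  -4   -6 ]
[ 0   0  1/2 ]
det(A) = (-1)^0 * (4) * (-4) * (1/2) = -8  (0 row swaps -> sign +1)

det(A) = -8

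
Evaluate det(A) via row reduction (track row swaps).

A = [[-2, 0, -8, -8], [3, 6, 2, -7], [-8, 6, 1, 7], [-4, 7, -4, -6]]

det(A) = -126

Forward elimination:
R2 <- R2 - (-3/2)*R1:  [   0    6  -10  -19 ]
R3 <- R3 - (4)*R1:  [  0   6  33  39 ]
R4 <- R4 - (2)*R1:  [  0   7  12  10 ]
R3 <- R3 - (1)*R2:  [  0   0  43  58 ]
R4 <- R4 - (7/6)*R2:  [     0      0   71/3  193/6 ]
R4 <- R4 - (71/129)*R3:  [     0      0      0  21/86 ]
Upper-triangular form:
[ -2  0   -8     -8 ]
[  0  6  -10    -19 ]
[  0  0   43     58 ]
[  0  0    0  21/86 ]
det(A) = (-1)^0 * (-2) * (6) * (43) * (21/86) = -126  (0 row swaps -> sign +1)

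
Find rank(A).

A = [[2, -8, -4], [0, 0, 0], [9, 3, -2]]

Row reduction:
R3 <- R3 - (9/2)*R1:  [  0  39  16 ]
R2 <-> R3   (pivot in column 2 was zero)
[ 2  -8  -4 ]
[ 0  39  16 ]
[ 0   0   0 ]
Row echelon form:
[ 2  -8  -4 ]
[ 0  39  16 ]
[ 0   0   0 ]
Nonzero rows / pivot columns: 2

rank(A) = 2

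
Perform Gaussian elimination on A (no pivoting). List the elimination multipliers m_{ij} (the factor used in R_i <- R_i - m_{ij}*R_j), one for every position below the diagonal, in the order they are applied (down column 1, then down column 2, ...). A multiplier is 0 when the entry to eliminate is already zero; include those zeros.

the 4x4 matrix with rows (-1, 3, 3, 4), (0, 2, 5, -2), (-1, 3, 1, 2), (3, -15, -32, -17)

multipliers: 0, 1, -3, 0, -3, 4

Forward elimination:
R2: entry in column 1 is already 0 -> m_{21} = 0 (no row operation needed)
R3 <- R3 - (1)*R1:  [  0   0  -2  -2 ]
R4 <- R4 - (-3)*R1:  [   0   -6  -23   -5 ]
R3: entry in column 2 is already 0 -> m_{32} = 0 (no row operation needed)
R4 <- R4 - (-3)*R2:  [   0    0   -8  -11 ]
R4 <- R4 - (4)*R3:  [  0   0   0  -3 ]
Multipliers (in order of application): m_{21} = 0, m_{31} = 1, m_{41} = -3, m_{32} = 0, m_{42} = -3, m_{43} = 4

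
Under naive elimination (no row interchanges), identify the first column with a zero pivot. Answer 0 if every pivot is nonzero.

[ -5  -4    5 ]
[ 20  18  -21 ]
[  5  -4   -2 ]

Naive forward elimination:
R2 <- R2 - (-4)*R1:  [  0   2  -1 ]
R3 <- R3 - (-1)*R1:  [  0  -8   3 ]
R3 <- R3 - (-4)*R2:  [  0   0  -1 ]
All pivots nonzero; naive elimination completes without hitting a zero pivot.

first zero-pivot column = 0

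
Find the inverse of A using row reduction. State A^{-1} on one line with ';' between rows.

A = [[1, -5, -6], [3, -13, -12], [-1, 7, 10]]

inverse = [23/2 -2 9/2; 9/2 -1 3/2; -2 1/2 -1/2]

Gauss-Jordan on [A | I]:
R2 <- R2 - (3)*R1:  [  0   2   6  |  -3   1   0 ]
R3 <- R3 - (-1)*R1:  [ 0  2  4  |  1  0  1 ]
R2 <- (1/2)*R2:  [    0     1     3  |  -3/2   1/2     0 ]
R1 <- R1 - (-5)*R2:  [     1      0      9  |  -13/2    5/2      0 ]
R3 <- R3 - (2)*R2:  [  0   0  -2  |   4  -1   1 ]
R3 <- (1/-2)*R3:  [    0     0     1  |    -2   1/2  -1/2 ]
R1 <- R1 - (9)*R3:  [    1     0     0  |  23/2    -2   9/2 ]
R2 <- R2 - (3)*R3:  [   0    1    0  |  9/2   -1  3/2 ]
Right block of [I | A^{-1}] is the inverse:
[ 23/2   -2   9/2 ]
[  9/2   -1   3/2 ]
[   -2  1/2  -1/2 ]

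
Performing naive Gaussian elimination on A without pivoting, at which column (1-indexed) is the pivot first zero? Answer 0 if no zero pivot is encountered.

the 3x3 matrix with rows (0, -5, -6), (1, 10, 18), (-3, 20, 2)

Naive forward elimination:
Pivot entry (1,1) is zero but row 2 has 1 in column 1 -> naive elimination stops; a row interchange (e.g. R1 <-> R2) would be required here.

first zero-pivot column = 1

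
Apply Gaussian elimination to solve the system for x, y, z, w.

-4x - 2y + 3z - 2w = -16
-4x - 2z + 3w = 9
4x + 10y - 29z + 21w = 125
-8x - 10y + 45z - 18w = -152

(1, 0, -2, 3)

Forward elimination on [A|b]:
R2 <- R2 - (1)*R1:  [  0   2  -5   5  25 ]
R3 <- R3 - (-1)*R1:  [   0    8  -26   19  109 ]
R4 <- R4 - (2)*R1:  [    0    -6    39   -14  -120 ]
R3 <- R3 - (4)*R2:  [  0   0  -6  -1   9 ]
R4 <- R4 - (-3)*R2:  [   0    0   24    1  -45 ]
R4 <- R4 - (-4)*R3:  [  0   0   0  -3  -9 ]
Row echelon form:
[ -4  -2   3  -2  |  -16 ]
[  0   2  -5   5  |   25 ]
[  0   0  -6  -1  |    9 ]
[  0   0   0  -3  |   -9 ]
Back-substitution:
w = (-9) / -3 = 3
z = (9 - (-1)*(3)) / -6 = -2
y = (25 - (-5)*(-2) - (5)*(3)) / 2 = 0
x = (-16 - (-2)*(0) - (3)*(-2) - (-2)*(3)) / -4 = 1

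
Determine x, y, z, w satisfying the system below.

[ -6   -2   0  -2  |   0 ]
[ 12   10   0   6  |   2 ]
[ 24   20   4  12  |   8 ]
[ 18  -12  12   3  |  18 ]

(-1, -1, 1, 4)

Forward elimination on [A|b]:
R2 <- R2 - (-2)*R1:  [ 0  6  0  2  2 ]
R3 <- R3 - (-4)*R1:  [  0  12   4   4   8 ]
R4 <- R4 - (-3)*R1:  [   0  -18   12   -3   18 ]
R3 <- R3 - (2)*R2:  [ 0  0  4  0  4 ]
R4 <- R4 - (-3)*R2:  [  0   0  12   3  24 ]
R4 <- R4 - (3)*R3:  [  0   0   0   3  12 ]
Row echelon form:
[ -6  -2  0  -2  |   0 ]
[  0   6  0   2  |   2 ]
[  0   0  4   0  |   4 ]
[  0   0  0   3  |  12 ]
Back-substitution:
w = (12) / 3 = 4
z = (4) / 4 = 1
y = (2 - (2)*(4)) / 6 = -1
x = (0 - (-2)*(-1) - (-2)*(4)) / -6 = -1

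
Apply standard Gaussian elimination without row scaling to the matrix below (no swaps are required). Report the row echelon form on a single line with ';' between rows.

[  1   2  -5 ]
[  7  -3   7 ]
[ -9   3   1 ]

Forward elimination:
R2 <- R2 - (7)*R1:  [   0  -17   42 ]
R3 <- R3 - (-9)*R1:  [   0   21  -44 ]
R3 <- R3 - (-21/17)*R2:  [      0       0  134/17 ]
Row echelon form:
[ 1    2      -5 ]
[ 0  -17      42 ]
[ 0    0  134/17 ]

REF = [1 2 -5; 0 -17 42; 0 0 134/17]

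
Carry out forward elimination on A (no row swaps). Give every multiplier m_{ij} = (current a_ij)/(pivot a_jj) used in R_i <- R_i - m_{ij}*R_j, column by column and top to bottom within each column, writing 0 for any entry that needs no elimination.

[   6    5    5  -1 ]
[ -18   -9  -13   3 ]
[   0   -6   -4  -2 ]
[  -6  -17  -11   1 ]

multipliers: -3, 0, -1, -1, -2, 1

Forward elimination:
R2 <- R2 - (-3)*R1:  [ 0  6  2  0 ]
R3: entry in column 1 is already 0 -> m_{31} = 0 (no row operation needed)
R4 <- R4 - (-1)*R1:  [   0  -12   -6    0 ]
R3 <- R3 - (-1)*R2:  [  0   0  -2  -2 ]
R4 <- R4 - (-2)*R2:  [  0   0  -2   0 ]
R4 <- R4 - (1)*R3:  [ 0  0  0  2 ]
Multipliers (in order of application): m_{21} = -3, m_{31} = 0, m_{41} = -1, m_{32} = -1, m_{42} = -2, m_{43} = 1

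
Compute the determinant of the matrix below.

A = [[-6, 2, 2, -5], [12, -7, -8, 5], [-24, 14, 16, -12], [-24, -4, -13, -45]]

Forward elimination:
R2 <- R2 - (-2)*R1:  [  0  -3  -4  -5 ]
R3 <- R3 - (4)*R1:  [ 0  6  8  8 ]
R4 <- R4 - (4)*R1:  [   0  -12  -21  -25 ]
R3 <- R3 - (-2)*R2:  [  0   0   0  -2 ]
R4 <- R4 - (4)*R2:  [  0   0  -5  -5 ]
R3 <-> R4   (pivot in column 3 was zero)
[ -6   2   2  -5 ]
[  0  -3  -4  -5 ]
[  0   0  -5  -5 ]
[  0   0   0  -2 ]
Upper-triangular form:
[ -6   2   2  -5 ]
[  0  -3  -4  -5 ]
[  0   0  -5  -5 ]
[  0   0   0  -2 ]
det(A) = (-1)^1 * (-6) * (-3) * (-5) * (-2) = -180  (1 row swap -> sign -1)

det(A) = -180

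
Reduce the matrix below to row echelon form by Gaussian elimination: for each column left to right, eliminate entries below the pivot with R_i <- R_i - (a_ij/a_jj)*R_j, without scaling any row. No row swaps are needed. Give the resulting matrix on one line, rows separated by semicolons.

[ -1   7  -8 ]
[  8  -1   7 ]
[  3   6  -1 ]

Forward elimination:
R2 <- R2 - (-8)*R1:  [   0   55  -57 ]
R3 <- R3 - (-3)*R1:  [   0   27  -25 ]
R3 <- R3 - (27/55)*R2:  [      0       0  164/55 ]
Row echelon form:
[ -1   7      -8 ]
[  0  55     -57 ]
[  0   0  164/55 ]

REF = [-1 7 -8; 0 55 -57; 0 0 164/55]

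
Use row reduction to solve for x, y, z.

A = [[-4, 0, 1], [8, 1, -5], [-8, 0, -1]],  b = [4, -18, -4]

Forward elimination on [A|b]:
R2 <- R2 - (-2)*R1:  [   0    1   -3  -10 ]
R3 <- R3 - (2)*R1:  [   0    0   -3  -12 ]
Row echelon form:
[ -4  0   1  |    4 ]
[  0  1  -3  |  -10 ]
[  0  0  -3  |  -12 ]
Back-substitution:
z = (-12) / -3 = 4
y = (-10 - (-3)*(4)) / 1 = 2
x = (4 - (1)*(4)) / -4 = 0

(0, 2, 4)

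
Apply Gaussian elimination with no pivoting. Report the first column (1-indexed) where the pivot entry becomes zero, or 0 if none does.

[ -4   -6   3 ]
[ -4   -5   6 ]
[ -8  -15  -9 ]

Naive forward elimination:
R2 <- R2 - (1)*R1:  [ 0  1  3 ]
R3 <- R3 - (2)*R1:  [   0   -3  -15 ]
R3 <- R3 - (-3)*R2:  [  0   0  -6 ]
All pivots nonzero; naive elimination completes without hitting a zero pivot.

first zero-pivot column = 0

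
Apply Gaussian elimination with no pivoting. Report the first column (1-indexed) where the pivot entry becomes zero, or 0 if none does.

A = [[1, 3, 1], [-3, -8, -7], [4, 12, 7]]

Naive forward elimination:
R2 <- R2 - (-3)*R1:  [  0   1  -4 ]
R3 <- R3 - (4)*R1:  [ 0  0  3 ]
All pivots nonzero; naive elimination completes without hitting a zero pivot.

first zero-pivot column = 0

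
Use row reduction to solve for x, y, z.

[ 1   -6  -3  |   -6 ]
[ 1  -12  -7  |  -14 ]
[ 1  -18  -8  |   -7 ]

(-3, -2, 5)

Forward elimination on [A|b]:
R2 <- R2 - (1)*R1:  [  0  -6  -4  -8 ]
R3 <- R3 - (1)*R1:  [   0  -12   -5   -1 ]
R3 <- R3 - (2)*R2:  [  0   0   3  15 ]
Row echelon form:
[ 1  -6  -3  |  -6 ]
[ 0  -6  -4  |  -8 ]
[ 0   0   3  |  15 ]
Back-substitution:
z = (15) / 3 = 5
y = (-8 - (-4)*(5)) / -6 = -2
x = (-6 - (-6)*(-2) - (-3)*(5)) / 1 = -3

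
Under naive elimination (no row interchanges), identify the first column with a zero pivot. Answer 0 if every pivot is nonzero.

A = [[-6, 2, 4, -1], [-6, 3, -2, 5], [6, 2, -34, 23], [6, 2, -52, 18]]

Naive forward elimination:
R2 <- R2 - (1)*R1:  [  0   1  -6   6 ]
R3 <- R3 - (-1)*R1:  [   0    4  -30   22 ]
R4 <- R4 - (-1)*R1:  [   0    4  -48   17 ]
R3 <- R3 - (4)*R2:  [  0   0  -6  -2 ]
R4 <- R4 - (4)*R2:  [   0    0  -24   -7 ]
R4 <- R4 - (4)*R3:  [ 0  0  0  1 ]
All pivots nonzero; naive elimination completes without hitting a zero pivot.

first zero-pivot column = 0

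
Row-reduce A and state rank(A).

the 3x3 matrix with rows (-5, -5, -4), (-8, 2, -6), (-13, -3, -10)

Row reduction:
R2 <- R2 - (8/5)*R1:  [   0   10  2/5 ]
R3 <- R3 - (13/5)*R1:  [   0   10  2/5 ]
R3 <- R3 - (1)*R2:  [ 0  0  0 ]
Row echelon form:
[ -5  -5   -4 ]
[  0  10  2/5 ]
[  0   0    0 ]
Nonzero rows / pivot columns: 2

rank(A) = 2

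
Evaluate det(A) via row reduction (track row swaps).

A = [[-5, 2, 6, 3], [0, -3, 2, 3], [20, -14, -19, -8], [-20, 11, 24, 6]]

Forward elimination:
R3 <- R3 - (-4)*R1:  [  0  -6   5   4 ]
R4 <- R4 - (4)*R1:  [  0   3   0  -6 ]
R3 <- R3 - (2)*R2:  [  0   0   1  -2 ]
R4 <- R4 - (-1)*R2:  [  0   0   2  -3 ]
R4 <- R4 - (2)*R3:  [ 0  0  0  1 ]
Upper-triangular form:
[ -5   2  6   3 ]
[  0  -3  2   3 ]
[  0   0  1  -2 ]
[  0   0  0   1 ]
det(A) = (-1)^0 * (-5) * (-3) * (1) * (1) = 15  (0 row swaps -> sign +1)

det(A) = 15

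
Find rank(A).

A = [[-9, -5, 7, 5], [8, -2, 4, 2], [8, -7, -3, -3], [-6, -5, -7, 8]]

Row reduction:
R2 <- R2 - (-8/9)*R1:  [     0  -58/9   92/9   58/9 ]
R3 <- R3 - (-8/9)*R1:  [      0  -103/9    29/9    13/9 ]
R4 <- R4 - (2/3)*R1:  [     0   -5/3  -35/3   14/3 ]
R3 <- R3 - (103/58)*R2:  [       0        0  -433/29      -10 ]
R4 <- R4 - (15/58)*R2:  [       0        0  -415/29        3 ]
R4 <- R4 - (415/433)*R3:  [        0         0         0  5449/433 ]
Row echelon form:
[ -9     -5        7         5 ]
[  0  -58/9     92/9      58/9 ]
[  0      0  -433/29       -10 ]
[  0      0        0  5449/433 ]
Nonzero rows / pivot columns: 4

rank(A) = 4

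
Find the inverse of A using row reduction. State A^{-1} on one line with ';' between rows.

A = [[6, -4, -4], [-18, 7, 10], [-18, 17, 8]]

inverse = [-19/30 -1/5 -1/15; -1/5 -2/15 1/15; -1 -1/6 -1/6]

Gauss-Jordan on [A | I]:
R1 <- (1/6)*R1:  [    1  -2/3  -2/3  |   1/6     0     0 ]
R2 <- R2 - (-18)*R1:  [  0  -5  -2  |   3   1   0 ]
R3 <- R3 - (-18)*R1:  [  0   5  -4  |   3   0   1 ]
R2 <- (1/-5)*R2:  [    0     1   2/5  |  -3/5  -1/5     0 ]
R1 <- R1 - (-2/3)*R2:  [     1      0   -2/5  |  -7/30  -2/15      0 ]
R3 <- R3 - (5)*R2:  [  0   0  -6  |   6   1   1 ]
R3 <- (1/-6)*R3:  [    0     0     1  |    -1  -1/6  -1/6 ]
R1 <- R1 - (-2/5)*R3:  [      1       0       0  |  -19/30    -1/5   -1/15 ]
R2 <- R2 - (2/5)*R3:  [     0      1      0  |   -1/5  -2/15   1/15 ]
Right block of [I | A^{-1}] is the inverse:
[ -19/30   -1/5  -1/15 ]
[   -1/5  -2/15   1/15 ]
[     -1   -1/6   -1/6 ]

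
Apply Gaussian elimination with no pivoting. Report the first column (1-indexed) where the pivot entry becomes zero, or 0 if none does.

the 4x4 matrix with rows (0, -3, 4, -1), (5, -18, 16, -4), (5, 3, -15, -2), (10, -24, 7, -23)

Naive forward elimination:
Pivot entry (1,1) is zero but row 2 has 5 in column 1 -> naive elimination stops; a row interchange (e.g. R1 <-> R2) would be required here.

first zero-pivot column = 1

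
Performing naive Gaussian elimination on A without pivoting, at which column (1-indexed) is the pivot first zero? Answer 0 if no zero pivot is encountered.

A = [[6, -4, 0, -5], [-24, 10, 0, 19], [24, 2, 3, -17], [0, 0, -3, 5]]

Naive forward elimination:
R2 <- R2 - (-4)*R1:  [  0  -6   0  -1 ]
R3 <- R3 - (4)*R1:  [  0  18   3   3 ]
R3 <- R3 - (-3)*R2:  [ 0  0  3  0 ]
R4 <- R4 - (-1)*R3:  [ 0  0  0  5 ]
All pivots nonzero; naive elimination completes without hitting a zero pivot.

first zero-pivot column = 0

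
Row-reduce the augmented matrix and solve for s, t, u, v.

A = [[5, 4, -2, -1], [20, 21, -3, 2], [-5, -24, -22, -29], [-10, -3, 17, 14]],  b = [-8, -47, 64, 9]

(2, -4, 1, 0)

Forward elimination on [A|b]:
R2 <- R2 - (4)*R1:  [   0    5    5    6  -15 ]
R3 <- R3 - (-1)*R1:  [   0  -20  -24  -30   56 ]
R4 <- R4 - (-2)*R1:  [  0   5  13  12  -7 ]
R3 <- R3 - (-4)*R2:  [  0   0  -4  -6  -4 ]
R4 <- R4 - (1)*R2:  [ 0  0  8  6  8 ]
R4 <- R4 - (-2)*R3:  [  0   0   0  -6   0 ]
Row echelon form:
[ 5  4  -2  -1  |   -8 ]
[ 0  5   5   6  |  -15 ]
[ 0  0  -4  -6  |   -4 ]
[ 0  0   0  -6  |    0 ]
Back-substitution:
v = (0) / -6 = 0
u = (-4 - (-6)*(0)) / -4 = 1
t = (-15 - (5)*(1) - (6)*(0)) / 5 = -4
s = (-8 - (4)*(-4) - (-2)*(1) - (-1)*(0)) / 5 = 2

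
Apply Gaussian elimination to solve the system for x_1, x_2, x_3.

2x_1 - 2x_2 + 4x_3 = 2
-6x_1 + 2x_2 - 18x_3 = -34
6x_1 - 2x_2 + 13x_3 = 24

Forward elimination on [A|b]:
R2 <- R2 - (-3)*R1:  [   0   -4   -6  -28 ]
R3 <- R3 - (3)*R1:  [  0   4   1  18 ]
R3 <- R3 - (-1)*R2:  [   0    0   -5  -10 ]
Row echelon form:
[ 2  -2   4  |    2 ]
[ 0  -4  -6  |  -28 ]
[ 0   0  -5  |  -10 ]
Back-substitution:
x_3 = (-10) / -5 = 2
x_2 = (-28 - (-6)*(2)) / -4 = 4
x_1 = (2 - (-2)*(4) - (4)*(2)) / 2 = 1

(1, 4, 2)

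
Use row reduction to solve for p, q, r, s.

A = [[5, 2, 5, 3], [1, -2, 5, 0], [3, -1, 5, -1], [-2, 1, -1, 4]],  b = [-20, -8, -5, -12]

(-1, 1, -1, -4)

Forward elimination on [A|b]:
R2 <- R2 - (1/5)*R1:  [     0  -12/5      4   -3/5     -4 ]
R3 <- R3 - (3/5)*R1:  [     0  -11/5      2  -14/5      7 ]
R4 <- R4 - (-2/5)*R1:  [    0   9/5     1  26/5   -20 ]
R3 <- R3 - (11/12)*R2:  [    0     0  -5/3  -9/4  32/3 ]
R4 <- R4 - (-3/4)*R2:  [    0     0     4  19/4   -23 ]
R4 <- R4 - (-12/5)*R3:  [      0       0       0  -13/20    13/5 ]
Row echelon form:
[ 5      2     5       3  |   -20 ]
[ 0  -12/5     4    -3/5  |    -4 ]
[ 0      0  -5/3    -9/4  |  32/3 ]
[ 0      0     0  -13/20  |  13/5 ]
Back-substitution:
s = (13/5) / (-13/20) = -4
r = (32/3 - (-9/4)*(-4)) / (-5/3) = -1
q = (-4 - (4)*(-1) - (-3/5)*(-4)) / (-12/5) = 1
p = (-20 - (2)*(1) - (5)*(-1) - (3)*(-4)) / 5 = -1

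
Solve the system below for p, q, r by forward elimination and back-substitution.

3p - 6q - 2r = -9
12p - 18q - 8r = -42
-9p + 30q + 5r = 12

(-3, -1, 3)

Forward elimination on [A|b]:
R2 <- R2 - (4)*R1:  [  0   6   0  -6 ]
R3 <- R3 - (-3)*R1:  [   0   12   -1  -15 ]
R3 <- R3 - (2)*R2:  [  0   0  -1  -3 ]
Row echelon form:
[ 3  -6  -2  |  -9 ]
[ 0   6   0  |  -6 ]
[ 0   0  -1  |  -3 ]
Back-substitution:
r = (-3) / -1 = 3
q = (-6) / 6 = -1
p = (-9 - (-6)*(-1) - (-2)*(3)) / 3 = -3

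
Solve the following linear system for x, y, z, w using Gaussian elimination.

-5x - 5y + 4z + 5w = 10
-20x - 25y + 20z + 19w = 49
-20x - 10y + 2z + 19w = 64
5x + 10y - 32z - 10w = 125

Forward elimination on [A|b]:
R2 <- R2 - (4)*R1:  [  0  -5   4  -1   9 ]
R3 <- R3 - (4)*R1:  [   0   10  -14   -1   24 ]
R4 <- R4 - (-1)*R1:  [   0    5  -28   -5  135 ]
R3 <- R3 - (-2)*R2:  [  0   0  -6  -3  42 ]
R4 <- R4 - (-1)*R2:  [   0    0  -24   -6  144 ]
R4 <- R4 - (4)*R3:  [   0    0    0    6  -24 ]
Row echelon form:
[ -5  -5   4   5  |   10 ]
[  0  -5   4  -1  |    9 ]
[  0   0  -6  -3  |   42 ]
[  0   0   0   6  |  -24 ]
Back-substitution:
w = (-24) / 6 = -4
z = (42 - (-3)*(-4)) / -6 = -5
y = (9 - (4)*(-5) - (-1)*(-4)) / -5 = -5
x = (10 - (-5)*(-5) - (4)*(-5) - (5)*(-4)) / -5 = -5

(-5, -5, -5, -4)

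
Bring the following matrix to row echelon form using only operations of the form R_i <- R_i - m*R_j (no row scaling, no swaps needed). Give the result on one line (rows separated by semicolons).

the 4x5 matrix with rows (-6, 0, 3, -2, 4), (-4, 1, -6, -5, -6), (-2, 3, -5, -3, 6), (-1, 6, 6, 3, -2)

Forward elimination:
R2 <- R2 - (2/3)*R1:  [     0      1     -8  -11/3  -26/3 ]
R3 <- R3 - (1/3)*R1:  [    0     3    -6  -7/3  14/3 ]
R4 <- R4 - (1/6)*R1:  [    0     6  11/2  10/3  -8/3 ]
R3 <- R3 - (3)*R2:  [    0     0    18  26/3  92/3 ]
R4 <- R4 - (6)*R2:  [     0      0  107/2   76/3  148/3 ]
R4 <- R4 - (107/36)*R3:  [        0         0         0    -23/54  -1129/27 ]
Row echelon form:
[ -6  0   3      -2         4 ]
[  0  1  -8   -11/3     -26/3 ]
[  0  0  18    26/3      92/3 ]
[  0  0   0  -23/54  -1129/27 ]

REF = [-6 0 3 -2 4; 0 1 -8 -11/3 -26/3; 0 0 18 26/3 92/3; 0 0 0 -23/54 -1129/27]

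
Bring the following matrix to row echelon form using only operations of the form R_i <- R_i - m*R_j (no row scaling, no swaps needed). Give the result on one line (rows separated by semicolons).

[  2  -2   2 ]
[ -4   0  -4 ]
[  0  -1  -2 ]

REF = [2 -2 2; 0 -4 0; 0 0 -2]

Forward elimination:
R2 <- R2 - (-2)*R1:  [  0  -4   0 ]
R3 <- R3 - (1/4)*R2:  [  0   0  -2 ]
Row echelon form:
[ 2  -2   2 ]
[ 0  -4   0 ]
[ 0   0  -2 ]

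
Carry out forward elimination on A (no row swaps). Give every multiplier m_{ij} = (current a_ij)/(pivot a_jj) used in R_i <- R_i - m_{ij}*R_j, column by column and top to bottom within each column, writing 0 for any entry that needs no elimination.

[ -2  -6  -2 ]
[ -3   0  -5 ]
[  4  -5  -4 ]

multipliers: 3/2, -2, -17/9

Forward elimination:
R2 <- R2 - (3/2)*R1:  [  0   9  -2 ]
R3 <- R3 - (-2)*R1:  [   0  -17   -8 ]
R3 <- R3 - (-17/9)*R2:  [      0       0  -106/9 ]
Multipliers (in order of application): m_{21} = 3/2, m_{31} = -2, m_{32} = -17/9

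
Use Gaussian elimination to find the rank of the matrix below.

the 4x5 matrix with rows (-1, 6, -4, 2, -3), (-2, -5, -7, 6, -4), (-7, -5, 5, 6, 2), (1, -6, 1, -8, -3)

Row reduction:
R2 <- R2 - (2)*R1:  [   0  -17    1    2    2 ]
R3 <- R3 - (7)*R1:  [   0  -47   33   -8   23 ]
R4 <- R4 - (-1)*R1:  [  0   0  -3  -6  -6 ]
R3 <- R3 - (47/17)*R2:  [       0        0   514/17  -230/17   297/17 ]
R4 <- R4 - (-51/514)*R3:  [         0          0          0  -1887/257  -2193/514 ]
Row echelon form:
[ -1    6      -4          2         -3 ]
[  0  -17       1          2          2 ]
[  0    0  514/17    -230/17     297/17 ]
[  0    0       0  -1887/257  -2193/514 ]
Nonzero rows / pivot columns: 4

rank(A) = 4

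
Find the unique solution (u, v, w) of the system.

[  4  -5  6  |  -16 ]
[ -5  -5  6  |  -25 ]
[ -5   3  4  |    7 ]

(1, 4, 0)

Forward elimination on [A|b]:
R2 <- R2 - (-5/4)*R1:  [     0  -45/4   27/2    -45 ]
R3 <- R3 - (-5/4)*R1:  [     0  -13/4   23/2    -13 ]
R3 <- R3 - (13/45)*R2:  [    0     0  38/5     0 ]
Row echelon form:
[ 4     -5     6  |  -16 ]
[ 0  -45/4  27/2  |  -45 ]
[ 0      0  38/5  |    0 ]
Back-substitution:
w = (0) / (38/5) = 0
v = (-45 - (27/2)*(0)) / (-45/4) = 4
u = (-16 - (-5)*(4) - (6)*(0)) / 4 = 1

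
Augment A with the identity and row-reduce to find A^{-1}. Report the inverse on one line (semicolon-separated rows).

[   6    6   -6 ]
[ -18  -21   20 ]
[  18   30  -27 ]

Gauss-Jordan on [A | I]:
R1 <- (1/6)*R1:  [   1    1   -1  |  1/6    0    0 ]
R2 <- R2 - (-18)*R1:  [  0  -3   2  |   3   1   0 ]
R3 <- R3 - (18)*R1:  [  0  12  -9  |  -3   0   1 ]
R2 <- (1/-3)*R2:  [    0     1  -2/3  |    -1  -1/3     0 ]
R1 <- R1 - (1)*R2:  [    1     0  -1/3  |   7/6   1/3     0 ]
R3 <- R3 - (12)*R2:  [  0   0  -1  |   9   4   1 ]
R3 <- (1/-1)*R3:  [  0   0   1  |  -9  -4  -1 ]
R1 <- R1 - (-1/3)*R3:  [     1      0      0  |  -11/6     -1   -1/3 ]
R2 <- R2 - (-2/3)*R3:  [    0     1     0  |    -7    -3  -2/3 ]
Right block of [I | A^{-1}] is the inverse:
[ -11/6  -1  -1/3 ]
[    -7  -3  -2/3 ]
[    -9  -4    -1 ]

inverse = [-11/6 -1 -1/3; -7 -3 -2/3; -9 -4 -1]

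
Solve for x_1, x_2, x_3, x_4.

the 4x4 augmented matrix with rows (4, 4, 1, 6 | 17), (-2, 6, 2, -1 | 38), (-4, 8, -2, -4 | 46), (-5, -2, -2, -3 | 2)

(-4, 5, 1, 2)

Forward elimination on [A|b]:
R2 <- R2 - (-1/2)*R1:  [    0     8   5/2     2  93/2 ]
R3 <- R3 - (-1)*R1:  [  0  12  -1   2  63 ]
R4 <- R4 - (-5/4)*R1:  [    0     3  -3/4   9/2  93/4 ]
R3 <- R3 - (3/2)*R2:  [     0      0  -19/4     -1  -27/4 ]
R4 <- R4 - (3/8)*R2:  [      0       0  -27/16    15/4   93/16 ]
R4 <- R4 - (27/76)*R3:  [      0       0       0   78/19  156/19 ]
Row echelon form:
[ 4  4      1      6  |      17 ]
[ 0  8    5/2      2  |    93/2 ]
[ 0  0  -19/4     -1  |   -27/4 ]
[ 0  0      0  78/19  |  156/19 ]
Back-substitution:
x_4 = (156/19) / (78/19) = 2
x_3 = (-27/4 - (-1)*(2)) / (-19/4) = 1
x_2 = (93/2 - (5/2)*(1) - (2)*(2)) / 8 = 5
x_1 = (17 - (4)*(5) - (1)*(1) - (6)*(2)) / 4 = -4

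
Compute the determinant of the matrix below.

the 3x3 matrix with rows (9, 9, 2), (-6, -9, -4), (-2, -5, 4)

det(A) = -192

Forward elimination:
R2 <- R2 - (-2/3)*R1:  [    0    -3  -8/3 ]
R3 <- R3 - (-2/9)*R1:  [    0    -3  40/9 ]
R3 <- R3 - (1)*R2:  [    0     0  64/9 ]
Upper-triangular form:
[ 9   9     2 ]
[ 0  -3  -8/3 ]
[ 0   0  64/9 ]
det(A) = (-1)^0 * (9) * (-3) * (64/9) = -192  (0 row swaps -> sign +1)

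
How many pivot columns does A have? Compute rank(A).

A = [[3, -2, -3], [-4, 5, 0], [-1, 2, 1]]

Row reduction:
R2 <- R2 - (-4/3)*R1:  [   0  7/3   -4 ]
R3 <- R3 - (-1/3)*R1:  [   0  4/3    0 ]
R3 <- R3 - (4/7)*R2:  [    0     0  16/7 ]
Row echelon form:
[ 3   -2    -3 ]
[ 0  7/3    -4 ]
[ 0    0  16/7 ]
Nonzero rows / pivot columns: 3

rank(A) = 3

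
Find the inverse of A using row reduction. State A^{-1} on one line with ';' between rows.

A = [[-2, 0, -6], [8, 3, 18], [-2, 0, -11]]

Gauss-Jordan on [A | I]:
R1 <- (1/-2)*R1:  [    1     0     3  |  -1/2     0     0 ]
R2 <- R2 - (8)*R1:  [  0   3  -6  |   4   1   0 ]
R3 <- R3 - (-2)*R1:  [  0   0  -5  |  -1   0   1 ]
R2 <- (1/3)*R2:  [   0    1   -2  |  4/3  1/3    0 ]
R3 <- (1/-5)*R3:  [    0     0     1  |   1/5     0  -1/5 ]
R1 <- R1 - (3)*R3:  [      1       0       0  |  -11/10       0     3/5 ]
R2 <- R2 - (-2)*R3:  [     0      1      0  |  26/15    1/3   -2/5 ]
Right block of [I | A^{-1}] is the inverse:
[ -11/10    0   3/5 ]
[  26/15  1/3  -2/5 ]
[    1/5    0  -1/5 ]

inverse = [-11/10 0 3/5; 26/15 1/3 -2/5; 1/5 0 -1/5]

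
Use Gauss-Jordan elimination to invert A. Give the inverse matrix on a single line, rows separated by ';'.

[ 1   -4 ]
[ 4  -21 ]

inverse = [21/5 -4/5; 4/5 -1/5]

Gauss-Jordan on [A | I]:
R2 <- R2 - (4)*R1:  [  0  -5  |  -4   1 ]
R2 <- (1/-5)*R2:  [    0     1  |   4/5  -1/5 ]
R1 <- R1 - (-4)*R2:  [    1     0  |  21/5  -4/5 ]
Right block of [I | A^{-1}] is the inverse:
[ 21/5  -4/5 ]
[  4/5  -1/5 ]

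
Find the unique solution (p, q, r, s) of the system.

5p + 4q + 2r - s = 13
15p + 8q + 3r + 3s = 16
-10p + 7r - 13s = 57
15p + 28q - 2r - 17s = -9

Forward elimination on [A|b]:
R2 <- R2 - (3)*R1:  [   0   -4   -3    6  -23 ]
R3 <- R3 - (-2)*R1:  [   0    8   11  -15   83 ]
R4 <- R4 - (3)*R1:  [   0   16   -8  -14  -48 ]
R3 <- R3 - (-2)*R2:  [  0   0   5  -3  37 ]
R4 <- R4 - (-4)*R2:  [    0     0   -20    10  -140 ]
R4 <- R4 - (-4)*R3:  [  0   0   0  -2   8 ]
Row echelon form:
[ 5   4   2  -1  |   13 ]
[ 0  -4  -3   6  |  -23 ]
[ 0   0   5  -3  |   37 ]
[ 0   0   0  -2  |    8 ]
Back-substitution:
s = (8) / -2 = -4
r = (37 - (-3)*(-4)) / 5 = 5
q = (-23 - (-3)*(5) - (6)*(-4)) / -4 = -4
p = (13 - (4)*(-4) - (2)*(5) - (-1)*(-4)) / 5 = 3

(3, -4, 5, -4)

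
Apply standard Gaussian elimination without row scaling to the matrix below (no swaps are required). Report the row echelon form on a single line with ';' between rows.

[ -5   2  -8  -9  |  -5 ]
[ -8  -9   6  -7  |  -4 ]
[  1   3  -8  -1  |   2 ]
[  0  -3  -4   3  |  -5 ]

REF = [-5 2 -8 -9 -5; 0 -61/5 94/5 37/5 4; 0 0 -266/61 -45/61 129/61; 0 0 0 351/133 -1352/133]

Forward elimination:
R2 <- R2 - (8/5)*R1:  [     0  -61/5   94/5   37/5      4 ]
R3 <- R3 - (-1/5)*R1:  [     0   17/5  -48/5  -14/5      1 ]
R3 <- R3 - (-17/61)*R2:  [       0        0  -266/61   -45/61   129/61 ]
R4 <- R4 - (15/61)*R2:  [       0        0  -526/61    72/61  -365/61 ]
R4 <- R4 - (263/133)*R3:  [         0          0          0    351/133  -1352/133 ]
Row echelon form:
[ -5      2       -8       -9  |         -5 ]
[  0  -61/5     94/5     37/5  |          4 ]
[  0      0  -266/61   -45/61  |     129/61 ]
[  0      0        0  351/133  |  -1352/133 ]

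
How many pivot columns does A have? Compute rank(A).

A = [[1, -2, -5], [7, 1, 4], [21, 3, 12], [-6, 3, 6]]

rank(A) = 3

Row reduction:
R2 <- R2 - (7)*R1:  [  0  15  39 ]
R3 <- R3 - (21)*R1:  [   0   45  117 ]
R4 <- R4 - (-6)*R1:  [   0   -9  -24 ]
R3 <- R3 - (3)*R2:  [ 0  0  0 ]
R4 <- R4 - (-3/5)*R2:  [    0     0  -3/5 ]
R3 <-> R4   (pivot in column 3 was zero)
[ 1  -2    -5 ]
[ 0  15    39 ]
[ 0   0  -3/5 ]
[ 0   0     0 ]
Row echelon form:
[ 1  -2    -5 ]
[ 0  15    39 ]
[ 0   0  -3/5 ]
[ 0   0     0 ]
Nonzero rows / pivot columns: 3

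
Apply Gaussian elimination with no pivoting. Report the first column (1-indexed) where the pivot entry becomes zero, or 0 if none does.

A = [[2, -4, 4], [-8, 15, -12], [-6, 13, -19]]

Naive forward elimination:
R2 <- R2 - (-4)*R1:  [  0  -1   4 ]
R3 <- R3 - (-3)*R1:  [  0   1  -7 ]
R3 <- R3 - (-1)*R2:  [  0   0  -3 ]
All pivots nonzero; naive elimination completes without hitting a zero pivot.

first zero-pivot column = 0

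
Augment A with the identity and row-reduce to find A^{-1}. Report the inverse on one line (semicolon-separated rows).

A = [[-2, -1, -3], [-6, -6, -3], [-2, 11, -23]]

inverse = [57/8 -7/3 -5/8; -11/2 5/3 1/2; -13/4 1 1/4]

Gauss-Jordan on [A | I]:
R1 <- (1/-2)*R1:  [    1   1/2   3/2  |  -1/2     0     0 ]
R2 <- R2 - (-6)*R1:  [  0  -3   6  |  -3   1   0 ]
R3 <- R3 - (-2)*R1:  [   0   12  -20  |   -1    0    1 ]
R2 <- (1/-3)*R2:  [    0     1    -2  |     1  -1/3     0 ]
R1 <- R1 - (1/2)*R2:  [   1    0  5/2  |   -1  1/6    0 ]
R3 <- R3 - (12)*R2:  [   0    0    4  |  -13    4    1 ]
R3 <- (1/4)*R3:  [     0      0      1  |  -13/4      1    1/4 ]
R1 <- R1 - (5/2)*R3:  [    1     0     0  |  57/8  -7/3  -5/8 ]
R2 <- R2 - (-2)*R3:  [     0      1      0  |  -11/2    5/3    1/2 ]
Right block of [I | A^{-1}] is the inverse:
[  57/8  -7/3  -5/8 ]
[ -11/2   5/3   1/2 ]
[ -13/4     1   1/4 ]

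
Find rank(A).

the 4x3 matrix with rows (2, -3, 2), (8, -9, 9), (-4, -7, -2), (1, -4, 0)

Row reduction:
R2 <- R2 - (4)*R1:  [ 0  3  1 ]
R3 <- R3 - (-2)*R1:  [   0  -13    2 ]
R4 <- R4 - (1/2)*R1:  [    0  -5/2    -1 ]
R3 <- R3 - (-13/3)*R2:  [    0     0  19/3 ]
R4 <- R4 - (-5/6)*R2:  [    0     0  -1/6 ]
R4 <- R4 - (-1/38)*R3:  [ 0  0  0 ]
Row echelon form:
[ 2  -3     2 ]
[ 0   3     1 ]
[ 0   0  19/3 ]
[ 0   0     0 ]
Nonzero rows / pivot columns: 3

rank(A) = 3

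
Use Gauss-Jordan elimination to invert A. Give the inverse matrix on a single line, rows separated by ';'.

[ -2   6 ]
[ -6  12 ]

Gauss-Jordan on [A | I]:
R1 <- (1/-2)*R1:  [    1    -3  |  -1/2     0 ]
R2 <- R2 - (-6)*R1:  [  0  -6  |  -3   1 ]
R2 <- (1/-6)*R2:  [    0     1  |   1/2  -1/6 ]
R1 <- R1 - (-3)*R2:  [    1     0  |     1  -1/2 ]
Right block of [I | A^{-1}] is the inverse:
[   1  -1/2 ]
[ 1/2  -1/6 ]

inverse = [1 -1/2; 1/2 -1/6]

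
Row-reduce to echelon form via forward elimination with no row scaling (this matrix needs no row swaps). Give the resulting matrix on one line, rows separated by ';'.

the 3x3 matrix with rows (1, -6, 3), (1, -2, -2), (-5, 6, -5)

REF = [1 -6 3; 0 4 -5; 0 0 -20]

Forward elimination:
R2 <- R2 - (1)*R1:  [  0   4  -5 ]
R3 <- R3 - (-5)*R1:  [   0  -24   10 ]
R3 <- R3 - (-6)*R2:  [   0    0  -20 ]
Row echelon form:
[ 1  -6    3 ]
[ 0   4   -5 ]
[ 0   0  -20 ]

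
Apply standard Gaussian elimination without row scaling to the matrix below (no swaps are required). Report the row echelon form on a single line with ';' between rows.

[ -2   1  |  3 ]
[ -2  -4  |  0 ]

REF = [-2 1 3; 0 -5 -3]

Forward elimination:
R2 <- R2 - (1)*R1:  [  0  -5  -3 ]
Row echelon form:
[ -2   1  |   3 ]
[  0  -5  |  -3 ]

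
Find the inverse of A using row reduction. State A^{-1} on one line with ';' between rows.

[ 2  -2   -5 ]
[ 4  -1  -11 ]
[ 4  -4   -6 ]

inverse = [-19/12 1/3 17/24; -5/6 1/3 1/12; -1/2 0 1/4]

Gauss-Jordan on [A | I]:
R1 <- (1/2)*R1:  [    1    -1  -5/2  |   1/2     0     0 ]
R2 <- R2 - (4)*R1:  [  0   3  -1  |  -2   1   0 ]
R3 <- R3 - (4)*R1:  [  0   0   4  |  -2   0   1 ]
R2 <- (1/3)*R2:  [    0     1  -1/3  |  -2/3   1/3     0 ]
R1 <- R1 - (-1)*R2:  [     1      0  -17/6  |   -1/6    1/3      0 ]
R3 <- (1/4)*R3:  [    0     0     1  |  -1/2     0   1/4 ]
R1 <- R1 - (-17/6)*R3:  [      1       0       0  |  -19/12     1/3   17/24 ]
R2 <- R2 - (-1/3)*R3:  [    0     1     0  |  -5/6   1/3  1/12 ]
Right block of [I | A^{-1}] is the inverse:
[ -19/12  1/3  17/24 ]
[   -5/6  1/3   1/12 ]
[   -1/2    0    1/4 ]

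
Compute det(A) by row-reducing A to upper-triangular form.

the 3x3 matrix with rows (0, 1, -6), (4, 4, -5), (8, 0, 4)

Forward elimination:
R1 <-> R2   (pivot in column 1 was zero)
[ 4  4  -5 ]
[ 0  1  -6 ]
[ 8  0   4 ]
R3 <- R3 - (2)*R1:  [  0  -8  14 ]
R3 <- R3 - (-8)*R2:  [   0    0  -34 ]
Upper-triangular form:
[ 4  4   -5 ]
[ 0  1   -6 ]
[ 0  0  -34 ]
det(A) = (-1)^1 * (4) * (1) * (-34) = 136  (1 row swap -> sign -1)

det(A) = 136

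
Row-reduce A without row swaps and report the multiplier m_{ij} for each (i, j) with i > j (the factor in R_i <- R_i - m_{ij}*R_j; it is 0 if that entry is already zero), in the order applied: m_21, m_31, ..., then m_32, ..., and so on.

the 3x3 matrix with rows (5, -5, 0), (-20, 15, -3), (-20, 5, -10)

multipliers: -4, -4, 3

Forward elimination:
R2 <- R2 - (-4)*R1:  [  0  -5  -3 ]
R3 <- R3 - (-4)*R1:  [   0  -15  -10 ]
R3 <- R3 - (3)*R2:  [  0   0  -1 ]
Multipliers (in order of application): m_{21} = -4, m_{31} = -4, m_{32} = 3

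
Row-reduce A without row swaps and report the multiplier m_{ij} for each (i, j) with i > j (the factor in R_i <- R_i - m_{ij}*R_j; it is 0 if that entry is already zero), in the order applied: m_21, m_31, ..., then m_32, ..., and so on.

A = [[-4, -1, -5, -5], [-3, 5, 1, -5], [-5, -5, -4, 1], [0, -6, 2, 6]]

Forward elimination:
R2 <- R2 - (3/4)*R1:  [    0  23/4  19/4  -5/4 ]
R3 <- R3 - (5/4)*R1:  [     0  -15/4    9/4   29/4 ]
R4: entry in column 1 is already 0 -> m_{41} = 0 (no row operation needed)
R3 <- R3 - (-15/23)*R2:  [      0       0  123/23  148/23 ]
R4 <- R4 - (-24/23)*R2:  [      0       0  160/23  108/23 ]
R4 <- R4 - (160/123)*R3:  [        0         0         0  -452/123 ]
Multipliers (in order of application): m_{21} = 3/4, m_{31} = 5/4, m_{41} = 0, m_{32} = -15/23, m_{42} = -24/23, m_{43} = 160/123

multipliers: 3/4, 5/4, 0, -15/23, -24/23, 160/123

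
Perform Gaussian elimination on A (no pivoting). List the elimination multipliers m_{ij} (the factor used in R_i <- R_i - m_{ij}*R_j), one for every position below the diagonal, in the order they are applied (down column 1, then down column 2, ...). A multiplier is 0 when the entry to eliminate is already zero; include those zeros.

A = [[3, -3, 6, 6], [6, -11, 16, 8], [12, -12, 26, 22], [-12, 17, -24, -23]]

Forward elimination:
R2 <- R2 - (2)*R1:  [  0  -5   4  -4 ]
R3 <- R3 - (4)*R1:  [  0   0   2  -2 ]
R4 <- R4 - (-4)*R1:  [ 0  5  0  1 ]
R3: entry in column 2 is already 0 -> m_{32} = 0 (no row operation needed)
R4 <- R4 - (-1)*R2:  [  0   0   4  -3 ]
R4 <- R4 - (2)*R3:  [ 0  0  0  1 ]
Multipliers (in order of application): m_{21} = 2, m_{31} = 4, m_{41} = -4, m_{32} = 0, m_{42} = -1, m_{43} = 2

multipliers: 2, 4, -4, 0, -1, 2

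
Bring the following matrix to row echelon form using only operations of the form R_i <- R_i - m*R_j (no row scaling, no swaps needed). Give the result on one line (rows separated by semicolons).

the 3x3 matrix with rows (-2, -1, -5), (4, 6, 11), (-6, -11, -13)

REF = [-2 -1 -5; 0 4 1; 0 0 4]

Forward elimination:
R2 <- R2 - (-2)*R1:  [ 0  4  1 ]
R3 <- R3 - (3)*R1:  [  0  -8   2 ]
R3 <- R3 - (-2)*R2:  [ 0  0  4 ]
Row echelon form:
[ -2  -1  -5 ]
[  0   4   1 ]
[  0   0   4 ]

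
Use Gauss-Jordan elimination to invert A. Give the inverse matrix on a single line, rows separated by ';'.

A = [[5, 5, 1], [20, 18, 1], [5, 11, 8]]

inverse = [133/20 -29/20 -13/20; -31/4 7/4 3/4; 13/2 -3/2 -1/2]

Gauss-Jordan on [A | I]:
R1 <- (1/5)*R1:  [   1    1  1/5  |  1/5    0    0 ]
R2 <- R2 - (20)*R1:  [  0  -2  -3  |  -4   1   0 ]
R3 <- R3 - (5)*R1:  [  0   6   7  |  -1   0   1 ]
R2 <- (1/-2)*R2:  [    0     1   3/2  |     2  -1/2     0 ]
R1 <- R1 - (1)*R2:  [      1       0  -13/10  |    -9/5     1/2       0 ]
R3 <- R3 - (6)*R2:  [   0    0   -2  |  -13    3    1 ]
R3 <- (1/-2)*R3:  [    0     0     1  |  13/2  -3/2  -1/2 ]
R1 <- R1 - (-13/10)*R3:  [      1       0       0  |  133/20  -29/20  -13/20 ]
R2 <- R2 - (3/2)*R3:  [     0      1      0  |  -31/4    7/4    3/4 ]
Right block of [I | A^{-1}] is the inverse:
[ 133/20  -29/20  -13/20 ]
[  -31/4     7/4     3/4 ]
[   13/2    -3/2    -1/2 ]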